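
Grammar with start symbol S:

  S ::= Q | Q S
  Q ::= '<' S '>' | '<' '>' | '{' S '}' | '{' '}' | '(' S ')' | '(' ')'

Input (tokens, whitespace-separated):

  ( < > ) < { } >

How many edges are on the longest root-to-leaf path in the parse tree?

[S [Q ( [S [Q < >]] )] [S [Q < [S [Q { }]] >]]]

5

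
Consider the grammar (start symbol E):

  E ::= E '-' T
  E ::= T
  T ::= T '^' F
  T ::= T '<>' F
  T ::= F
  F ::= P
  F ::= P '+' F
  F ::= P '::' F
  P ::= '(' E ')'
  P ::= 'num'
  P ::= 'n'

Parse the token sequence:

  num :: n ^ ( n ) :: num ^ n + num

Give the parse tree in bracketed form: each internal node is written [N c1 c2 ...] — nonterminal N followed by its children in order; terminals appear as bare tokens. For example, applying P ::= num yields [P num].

E
T
T ^ F
T ^ F ^ F
F ^ F ^ F
P :: F ^ F ^ F
num :: F ^ F ^ F
num :: P ^ F ^ F
num :: n ^ F ^ F
num :: n ^ P :: F ^ F
num :: n ^ ( E ) :: F ^ F
num :: n ^ ( T ) :: F ^ F
num :: n ^ ( F ) :: F ^ F
num :: n ^ ( P ) :: F ^ F
num :: n ^ ( n ) :: F ^ F
num :: n ^ ( n ) :: P ^ F
num :: n ^ ( n ) :: num ^ F
num :: n ^ ( n ) :: num ^ P + F
num :: n ^ ( n ) :: num ^ n + F
num :: n ^ ( n ) :: num ^ n + P
num :: n ^ ( n ) :: num ^ n + num

[E [T [T [T [F [P num] :: [F [P n]]]] ^ [F [P ( [E [T [F [P n]]]] )] :: [F [P num]]]] ^ [F [P n] + [F [P num]]]]]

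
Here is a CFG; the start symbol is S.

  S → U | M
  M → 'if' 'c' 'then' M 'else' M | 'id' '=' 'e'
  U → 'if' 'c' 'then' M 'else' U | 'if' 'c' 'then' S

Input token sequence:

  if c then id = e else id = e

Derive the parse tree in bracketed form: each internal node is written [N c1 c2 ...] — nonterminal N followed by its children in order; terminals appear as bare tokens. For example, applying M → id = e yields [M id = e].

S
M
if c then M else M
if c then id = e else M
if c then id = e else id = e

[S [M if c then [M id = e] else [M id = e]]]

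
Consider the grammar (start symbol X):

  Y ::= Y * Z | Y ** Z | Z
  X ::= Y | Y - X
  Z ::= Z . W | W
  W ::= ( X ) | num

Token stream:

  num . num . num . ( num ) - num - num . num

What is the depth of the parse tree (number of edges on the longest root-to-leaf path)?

[X [Y [Z [Z [Z [Z [W num]] . [W num]] . [W num]] . [W ( [X [Y [Z [W num]]]] )]]] - [X [Y [Z [W num]]] - [X [Y [Z [Z [W num]] . [W num]]]]]]

8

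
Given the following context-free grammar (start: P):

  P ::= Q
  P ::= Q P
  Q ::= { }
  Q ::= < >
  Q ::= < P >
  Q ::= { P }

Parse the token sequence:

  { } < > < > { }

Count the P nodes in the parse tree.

4

[P [Q { }] [P [Q < >] [P [Q < >] [P [Q { }]]]]]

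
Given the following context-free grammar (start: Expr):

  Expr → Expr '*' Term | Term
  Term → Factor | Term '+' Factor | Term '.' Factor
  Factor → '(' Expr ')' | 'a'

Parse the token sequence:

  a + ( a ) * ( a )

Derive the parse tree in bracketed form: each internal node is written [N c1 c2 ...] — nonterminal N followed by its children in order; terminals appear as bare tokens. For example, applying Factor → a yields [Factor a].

Expr
Expr * Term
Term * Term
Term + Factor * Term
Factor + Factor * Term
a + Factor * Term
a + ( Expr ) * Term
a + ( Term ) * Term
a + ( Factor ) * Term
a + ( a ) * Term
a + ( a ) * Factor
a + ( a ) * ( Expr )
a + ( a ) * ( Term )
a + ( a ) * ( Factor )
a + ( a ) * ( a )

[Expr [Expr [Term [Term [Factor a]] + [Factor ( [Expr [Term [Factor a]]] )]]] * [Term [Factor ( [Expr [Term [Factor a]]] )]]]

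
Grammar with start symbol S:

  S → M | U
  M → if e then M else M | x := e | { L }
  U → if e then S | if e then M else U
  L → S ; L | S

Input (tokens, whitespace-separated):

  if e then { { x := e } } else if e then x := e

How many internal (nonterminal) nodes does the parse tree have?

12

[S [U if e then [M { [L [S [M { [L [S [M x := e]]] }]]] }] else [U if e then [S [M x := e]]]]]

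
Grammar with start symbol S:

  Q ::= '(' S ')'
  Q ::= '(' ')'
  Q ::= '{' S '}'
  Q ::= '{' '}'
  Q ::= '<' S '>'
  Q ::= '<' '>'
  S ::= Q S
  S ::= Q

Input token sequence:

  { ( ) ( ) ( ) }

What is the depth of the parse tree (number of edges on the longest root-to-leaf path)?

6

[S [Q { [S [Q ( )] [S [Q ( )] [S [Q ( )]]]] }]]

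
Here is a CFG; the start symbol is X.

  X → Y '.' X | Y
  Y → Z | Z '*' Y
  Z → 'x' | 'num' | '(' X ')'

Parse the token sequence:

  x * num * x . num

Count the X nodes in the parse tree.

2

[X [Y [Z x] * [Y [Z num] * [Y [Z x]]]] . [X [Y [Z num]]]]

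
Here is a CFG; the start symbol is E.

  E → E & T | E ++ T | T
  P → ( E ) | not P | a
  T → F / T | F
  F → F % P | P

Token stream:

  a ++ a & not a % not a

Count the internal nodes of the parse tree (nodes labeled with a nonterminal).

16

[E [E [E [T [F [P a]]]] ++ [T [F [P a]]]] & [T [F [F [P not [P a]]] % [P not [P a]]]]]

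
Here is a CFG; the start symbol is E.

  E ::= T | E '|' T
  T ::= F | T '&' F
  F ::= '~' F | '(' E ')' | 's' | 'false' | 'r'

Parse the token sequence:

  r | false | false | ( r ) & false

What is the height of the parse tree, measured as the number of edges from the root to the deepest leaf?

7

[E [E [E [E [T [F r]]] | [T [F false]]] | [T [F false]]] | [T [T [F ( [E [T [F r]]] )]] & [F false]]]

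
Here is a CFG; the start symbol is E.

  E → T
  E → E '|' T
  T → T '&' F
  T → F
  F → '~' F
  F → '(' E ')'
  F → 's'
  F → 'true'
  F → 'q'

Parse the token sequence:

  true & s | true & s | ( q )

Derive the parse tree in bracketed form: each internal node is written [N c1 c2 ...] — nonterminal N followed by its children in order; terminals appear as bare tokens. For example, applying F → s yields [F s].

E
E | T
E | T | T
T | T | T
T & F | T | T
F & F | T | T
true & F | T | T
true & s | T | T
true & s | T & F | T
true & s | F & F | T
true & s | true & F | T
true & s | true & s | T
true & s | true & s | F
true & s | true & s | ( E )
true & s | true & s | ( T )
true & s | true & s | ( F )
true & s | true & s | ( q )

[E [E [E [T [T [F true]] & [F s]]] | [T [T [F true]] & [F s]]] | [T [F ( [E [T [F q]]] )]]]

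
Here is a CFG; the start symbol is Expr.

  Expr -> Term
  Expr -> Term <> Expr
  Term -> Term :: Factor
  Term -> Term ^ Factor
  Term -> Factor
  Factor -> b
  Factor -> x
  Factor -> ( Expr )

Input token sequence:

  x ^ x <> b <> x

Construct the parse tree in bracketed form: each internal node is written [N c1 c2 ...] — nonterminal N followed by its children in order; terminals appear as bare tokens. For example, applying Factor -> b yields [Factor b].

Expr
Term <> Expr
Term ^ Factor <> Expr
Factor ^ Factor <> Expr
x ^ Factor <> Expr
x ^ x <> Expr
x ^ x <> Term <> Expr
x ^ x <> Factor <> Expr
x ^ x <> b <> Expr
x ^ x <> b <> Term
x ^ x <> b <> Factor
x ^ x <> b <> x

[Expr [Term [Term [Factor x]] ^ [Factor x]] <> [Expr [Term [Factor b]] <> [Expr [Term [Factor x]]]]]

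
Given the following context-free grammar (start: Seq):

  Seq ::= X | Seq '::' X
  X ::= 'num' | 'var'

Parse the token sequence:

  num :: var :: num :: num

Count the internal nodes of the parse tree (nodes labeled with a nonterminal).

[Seq [Seq [Seq [Seq [X num]] :: [X var]] :: [X num]] :: [X num]]

8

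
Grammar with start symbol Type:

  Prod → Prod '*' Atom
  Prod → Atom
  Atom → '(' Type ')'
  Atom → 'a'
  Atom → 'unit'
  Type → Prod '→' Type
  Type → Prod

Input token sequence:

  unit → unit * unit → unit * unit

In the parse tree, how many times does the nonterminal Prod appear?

5

[Type [Prod [Atom unit]] → [Type [Prod [Prod [Atom unit]] * [Atom unit]] → [Type [Prod [Prod [Atom unit]] * [Atom unit]]]]]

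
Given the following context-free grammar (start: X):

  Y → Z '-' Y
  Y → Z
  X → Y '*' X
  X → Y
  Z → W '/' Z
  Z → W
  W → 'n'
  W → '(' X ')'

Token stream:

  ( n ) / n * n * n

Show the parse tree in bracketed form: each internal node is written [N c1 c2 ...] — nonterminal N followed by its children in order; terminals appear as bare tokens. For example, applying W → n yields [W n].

[X [Y [Z [W ( [X [Y [Z [W n]]]] )] / [Z [W n]]]] * [X [Y [Z [W n]]] * [X [Y [Z [W n]]]]]]

X
Y * X
Z * X
W / Z * X
( X ) / Z * X
( Y ) / Z * X
( Z ) / Z * X
( W ) / Z * X
( n ) / Z * X
( n ) / W * X
( n ) / n * X
( n ) / n * Y * X
( n ) / n * Z * X
( n ) / n * W * X
( n ) / n * n * X
( n ) / n * n * Y
( n ) / n * n * Z
( n ) / n * n * W
( n ) / n * n * n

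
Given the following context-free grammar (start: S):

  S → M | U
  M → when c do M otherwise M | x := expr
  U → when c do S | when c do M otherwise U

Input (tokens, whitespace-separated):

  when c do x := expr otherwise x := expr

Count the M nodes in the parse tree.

[S [M when c do [M x := expr] otherwise [M x := expr]]]

3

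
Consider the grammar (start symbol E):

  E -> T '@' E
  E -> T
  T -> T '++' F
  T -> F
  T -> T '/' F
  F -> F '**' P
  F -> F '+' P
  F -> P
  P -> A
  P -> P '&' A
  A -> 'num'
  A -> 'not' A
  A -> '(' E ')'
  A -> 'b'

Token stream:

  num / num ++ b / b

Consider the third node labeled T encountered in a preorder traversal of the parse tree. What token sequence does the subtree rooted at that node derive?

[E [T [T [T [T [F [P [A num]]]] / [F [P [A num]]]] ++ [F [P [A b]]]] / [F [P [A b]]]]]

num / num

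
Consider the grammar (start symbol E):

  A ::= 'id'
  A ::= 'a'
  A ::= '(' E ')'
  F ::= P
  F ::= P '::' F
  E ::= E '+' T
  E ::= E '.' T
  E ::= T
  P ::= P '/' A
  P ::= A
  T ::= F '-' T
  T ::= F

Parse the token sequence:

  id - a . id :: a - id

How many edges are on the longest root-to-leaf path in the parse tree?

[E [E [T [F [P [A id]]] - [T [F [P [A a]]]]]] . [T [F [P [A id]] :: [F [P [A a]]]] - [T [F [P [A id]]]]]]

7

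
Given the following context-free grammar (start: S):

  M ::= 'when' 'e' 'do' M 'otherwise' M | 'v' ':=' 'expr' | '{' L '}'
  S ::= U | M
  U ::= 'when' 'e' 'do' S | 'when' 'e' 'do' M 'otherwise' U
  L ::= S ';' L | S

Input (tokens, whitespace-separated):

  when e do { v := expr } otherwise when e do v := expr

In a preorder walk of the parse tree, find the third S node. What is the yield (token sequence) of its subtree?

v := expr

[S [U when e do [M { [L [S [M v := expr]]] }] otherwise [U when e do [S [M v := expr]]]]]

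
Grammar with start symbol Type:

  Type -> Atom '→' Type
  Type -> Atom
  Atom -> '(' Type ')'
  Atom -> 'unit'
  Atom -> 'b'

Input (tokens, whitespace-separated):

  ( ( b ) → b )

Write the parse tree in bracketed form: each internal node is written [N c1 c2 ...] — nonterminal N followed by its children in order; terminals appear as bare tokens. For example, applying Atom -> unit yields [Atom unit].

Type
Atom
( Type )
( Atom → Type )
( ( Type ) → Type )
( ( Atom ) → Type )
( ( b ) → Type )
( ( b ) → Atom )
( ( b ) → b )

[Type [Atom ( [Type [Atom ( [Type [Atom b]] )] → [Type [Atom b]]] )]]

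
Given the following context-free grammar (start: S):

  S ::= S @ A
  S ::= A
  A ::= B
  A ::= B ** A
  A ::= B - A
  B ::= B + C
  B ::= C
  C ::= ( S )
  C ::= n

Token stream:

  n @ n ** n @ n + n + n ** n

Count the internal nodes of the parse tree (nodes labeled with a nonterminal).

[S [S [S [A [B [C n]]]] @ [A [B [C n]] ** [A [B [C n]]]]] @ [A [B [B [B [C n]] + [C n]] + [C n]] ** [A [B [C n]]]]]

22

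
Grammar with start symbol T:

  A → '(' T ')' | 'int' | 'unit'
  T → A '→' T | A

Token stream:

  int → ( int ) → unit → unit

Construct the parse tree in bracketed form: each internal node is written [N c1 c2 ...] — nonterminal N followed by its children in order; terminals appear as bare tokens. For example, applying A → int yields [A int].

T
A → T
int → T
int → A → T
int → ( T ) → T
int → ( A ) → T
int → ( int ) → T
int → ( int ) → A → T
int → ( int ) → unit → T
int → ( int ) → unit → A
int → ( int ) → unit → unit

[T [A int] → [T [A ( [T [A int]] )] → [T [A unit] → [T [A unit]]]]]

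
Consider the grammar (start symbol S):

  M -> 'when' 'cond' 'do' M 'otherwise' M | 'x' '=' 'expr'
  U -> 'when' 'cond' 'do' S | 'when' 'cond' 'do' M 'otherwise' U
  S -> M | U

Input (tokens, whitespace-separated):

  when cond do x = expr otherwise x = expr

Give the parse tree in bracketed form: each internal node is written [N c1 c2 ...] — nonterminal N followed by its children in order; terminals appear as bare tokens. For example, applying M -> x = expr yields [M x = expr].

S
M
when cond do M otherwise M
when cond do x = expr otherwise M
when cond do x = expr otherwise x = expr

[S [M when cond do [M x = expr] otherwise [M x = expr]]]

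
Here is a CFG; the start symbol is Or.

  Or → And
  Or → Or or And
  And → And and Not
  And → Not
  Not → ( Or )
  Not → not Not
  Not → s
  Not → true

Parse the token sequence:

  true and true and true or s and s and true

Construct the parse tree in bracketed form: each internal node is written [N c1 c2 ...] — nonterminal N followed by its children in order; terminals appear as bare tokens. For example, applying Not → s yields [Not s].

[Or [Or [And [And [And [Not true]] and [Not true]] and [Not true]]] or [And [And [And [Not s]] and [Not s]] and [Not true]]]

Or
Or or And
And or And
And and Not or And
And and Not and Not or And
Not and Not and Not or And
true and Not and Not or And
true and true and Not or And
true and true and true or And
true and true and true or And and Not
true and true and true or And and Not and Not
true and true and true or Not and Not and Not
true and true and true or s and Not and Not
true and true and true or s and s and Not
true and true and true or s and s and true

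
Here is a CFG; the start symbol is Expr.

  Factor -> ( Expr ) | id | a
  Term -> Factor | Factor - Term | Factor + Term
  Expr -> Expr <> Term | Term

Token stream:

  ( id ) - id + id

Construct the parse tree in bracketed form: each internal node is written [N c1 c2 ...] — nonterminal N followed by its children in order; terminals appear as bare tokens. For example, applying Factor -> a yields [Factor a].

[Expr [Term [Factor ( [Expr [Term [Factor id]]] )] - [Term [Factor id] + [Term [Factor id]]]]]

Expr
Term
Factor - Term
( Expr ) - Term
( Term ) - Term
( Factor ) - Term
( id ) - Term
( id ) - Factor + Term
( id ) - id + Term
( id ) - id + Factor
( id ) - id + id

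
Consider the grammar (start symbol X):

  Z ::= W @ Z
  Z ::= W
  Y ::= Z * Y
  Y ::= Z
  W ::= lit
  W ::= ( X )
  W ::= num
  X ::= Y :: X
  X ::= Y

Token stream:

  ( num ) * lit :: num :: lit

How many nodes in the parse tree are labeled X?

[X [Y [Z [W ( [X [Y [Z [W num]]]] )]] * [Y [Z [W lit]]]] :: [X [Y [Z [W num]]] :: [X [Y [Z [W lit]]]]]]

4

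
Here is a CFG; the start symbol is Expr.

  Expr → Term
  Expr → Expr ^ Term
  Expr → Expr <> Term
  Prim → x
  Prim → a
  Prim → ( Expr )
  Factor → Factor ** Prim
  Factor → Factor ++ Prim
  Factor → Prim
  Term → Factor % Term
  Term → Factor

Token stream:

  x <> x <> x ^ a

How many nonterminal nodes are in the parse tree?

16

[Expr [Expr [Expr [Expr [Term [Factor [Prim x]]]] <> [Term [Factor [Prim x]]]] <> [Term [Factor [Prim x]]]] ^ [Term [Factor [Prim a]]]]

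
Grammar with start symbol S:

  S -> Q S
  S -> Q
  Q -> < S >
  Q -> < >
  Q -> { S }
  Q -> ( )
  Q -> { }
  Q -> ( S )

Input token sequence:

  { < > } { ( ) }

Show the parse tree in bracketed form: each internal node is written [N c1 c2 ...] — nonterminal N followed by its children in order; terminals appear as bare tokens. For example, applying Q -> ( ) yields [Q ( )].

[S [Q { [S [Q < >]] }] [S [Q { [S [Q ( )]] }]]]

S
Q S
{ S } S
{ Q } S
{ < > } S
{ < > } Q
{ < > } { S }
{ < > } { Q }
{ < > } { ( ) }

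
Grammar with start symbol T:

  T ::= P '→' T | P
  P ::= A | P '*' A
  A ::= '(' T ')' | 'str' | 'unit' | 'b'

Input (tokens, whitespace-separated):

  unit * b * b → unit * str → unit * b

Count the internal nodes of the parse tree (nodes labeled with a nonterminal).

17

[T [P [P [P [A unit]] * [A b]] * [A b]] → [T [P [P [A unit]] * [A str]] → [T [P [P [A unit]] * [A b]]]]]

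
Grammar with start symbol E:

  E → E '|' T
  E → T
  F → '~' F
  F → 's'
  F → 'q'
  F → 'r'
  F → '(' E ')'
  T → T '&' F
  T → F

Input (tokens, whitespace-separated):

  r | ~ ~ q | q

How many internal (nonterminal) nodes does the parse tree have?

[E [E [E [T [F r]]] | [T [F ~ [F ~ [F q]]]]] | [T [F q]]]

11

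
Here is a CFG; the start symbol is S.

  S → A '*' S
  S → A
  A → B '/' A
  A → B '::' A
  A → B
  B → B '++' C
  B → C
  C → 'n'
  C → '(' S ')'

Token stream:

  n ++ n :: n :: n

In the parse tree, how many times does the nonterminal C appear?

4

[S [A [B [B [C n]] ++ [C n]] :: [A [B [C n]] :: [A [B [C n]]]]]]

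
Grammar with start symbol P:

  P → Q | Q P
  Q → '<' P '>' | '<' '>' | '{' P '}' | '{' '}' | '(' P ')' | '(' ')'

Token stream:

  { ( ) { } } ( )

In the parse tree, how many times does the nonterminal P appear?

4

[P [Q { [P [Q ( )] [P [Q { }]]] }] [P [Q ( )]]]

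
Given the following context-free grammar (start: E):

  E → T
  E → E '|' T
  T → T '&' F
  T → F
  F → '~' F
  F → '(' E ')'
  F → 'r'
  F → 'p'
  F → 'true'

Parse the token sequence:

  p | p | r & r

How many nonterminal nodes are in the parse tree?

[E [E [E [T [F p]]] | [T [F p]]] | [T [T [F r]] & [F r]]]

11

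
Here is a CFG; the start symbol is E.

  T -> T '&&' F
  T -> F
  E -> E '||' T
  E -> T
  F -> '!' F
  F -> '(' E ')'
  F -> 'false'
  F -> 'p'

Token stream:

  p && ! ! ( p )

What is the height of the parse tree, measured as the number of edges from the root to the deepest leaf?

8

[E [T [T [F p]] && [F ! [F ! [F ( [E [T [F p]]] )]]]]]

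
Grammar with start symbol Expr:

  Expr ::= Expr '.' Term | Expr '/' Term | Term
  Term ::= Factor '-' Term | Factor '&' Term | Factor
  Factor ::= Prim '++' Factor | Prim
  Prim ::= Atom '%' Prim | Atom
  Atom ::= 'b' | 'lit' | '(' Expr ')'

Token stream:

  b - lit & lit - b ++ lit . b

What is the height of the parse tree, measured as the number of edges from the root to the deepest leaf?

[Expr [Expr [Term [Factor [Prim [Atom b]]] - [Term [Factor [Prim [Atom lit]]] & [Term [Factor [Prim [Atom lit]]] - [Term [Factor [Prim [Atom b]] ++ [Factor [Prim [Atom lit]]]]]]]]] . [Term [Factor [Prim [Atom b]]]]]

10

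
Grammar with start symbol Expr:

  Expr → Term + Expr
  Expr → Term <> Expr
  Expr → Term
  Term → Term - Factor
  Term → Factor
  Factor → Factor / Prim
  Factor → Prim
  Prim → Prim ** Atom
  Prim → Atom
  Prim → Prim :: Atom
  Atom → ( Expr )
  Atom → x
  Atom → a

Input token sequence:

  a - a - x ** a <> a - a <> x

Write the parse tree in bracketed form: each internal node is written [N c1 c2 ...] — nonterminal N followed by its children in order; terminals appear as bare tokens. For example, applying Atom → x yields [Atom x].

[Expr [Term [Term [Term [Factor [Prim [Atom a]]]] - [Factor [Prim [Atom a]]]] - [Factor [Prim [Prim [Atom x]] ** [Atom a]]]] <> [Expr [Term [Term [Factor [Prim [Atom a]]]] - [Factor [Prim [Atom a]]]] <> [Expr [Term [Factor [Prim [Atom x]]]]]]]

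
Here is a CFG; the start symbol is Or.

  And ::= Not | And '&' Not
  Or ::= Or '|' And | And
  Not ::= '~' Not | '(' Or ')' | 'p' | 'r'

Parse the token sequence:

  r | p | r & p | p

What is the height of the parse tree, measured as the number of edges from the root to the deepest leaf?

[Or [Or [Or [Or [And [Not r]]] | [And [Not p]]] | [And [And [Not r]] & [Not p]]] | [And [Not p]]]

6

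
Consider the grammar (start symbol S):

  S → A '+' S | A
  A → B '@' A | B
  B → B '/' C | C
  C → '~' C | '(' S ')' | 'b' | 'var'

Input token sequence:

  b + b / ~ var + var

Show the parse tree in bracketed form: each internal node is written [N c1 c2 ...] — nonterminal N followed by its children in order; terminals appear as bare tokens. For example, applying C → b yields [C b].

[S [A [B [C b]]] + [S [A [B [B [C b]] / [C ~ [C var]]]] + [S [A [B [C var]]]]]]

S
A + S
B + S
C + S
b + S
b + A + S
b + B + S
b + B / C + S
b + C / C + S
b + b / C + S
b + b / ~ C + S
b + b / ~ var + S
b + b / ~ var + A
b + b / ~ var + B
b + b / ~ var + C
b + b / ~ var + var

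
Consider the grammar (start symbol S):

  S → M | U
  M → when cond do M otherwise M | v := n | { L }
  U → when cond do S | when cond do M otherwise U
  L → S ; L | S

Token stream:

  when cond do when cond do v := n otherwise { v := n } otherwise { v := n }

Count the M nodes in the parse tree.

[S [M when cond do [M when cond do [M v := n] otherwise [M { [L [S [M v := n]]] }]] otherwise [M { [L [S [M v := n]]] }]]]

7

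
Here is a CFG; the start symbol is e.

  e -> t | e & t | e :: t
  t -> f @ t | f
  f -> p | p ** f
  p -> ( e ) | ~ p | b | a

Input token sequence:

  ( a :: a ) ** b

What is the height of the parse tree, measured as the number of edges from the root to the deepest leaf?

[e [t [f [p ( [e [e [t [f [p a]]]] :: [t [f [p a]]]] )] ** [f [p b]]]]]

9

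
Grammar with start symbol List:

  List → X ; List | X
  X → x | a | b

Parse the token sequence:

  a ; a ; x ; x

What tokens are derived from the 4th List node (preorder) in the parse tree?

x

[List [X a] ; [List [X a] ; [List [X x] ; [List [X x]]]]]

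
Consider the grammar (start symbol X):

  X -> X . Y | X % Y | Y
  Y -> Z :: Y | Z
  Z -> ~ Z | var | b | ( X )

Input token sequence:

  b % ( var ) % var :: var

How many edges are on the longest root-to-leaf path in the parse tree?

[X [X [X [Y [Z b]]] % [Y [Z ( [X [Y [Z var]]] )]]] % [Y [Z var] :: [Y [Z var]]]]

7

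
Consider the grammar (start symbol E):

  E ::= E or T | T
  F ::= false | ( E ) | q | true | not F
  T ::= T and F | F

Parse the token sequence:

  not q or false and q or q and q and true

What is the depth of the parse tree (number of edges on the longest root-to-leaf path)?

6

[E [E [E [T [F not [F q]]]] or [T [T [F false]] and [F q]]] or [T [T [T [F q]] and [F q]] and [F true]]]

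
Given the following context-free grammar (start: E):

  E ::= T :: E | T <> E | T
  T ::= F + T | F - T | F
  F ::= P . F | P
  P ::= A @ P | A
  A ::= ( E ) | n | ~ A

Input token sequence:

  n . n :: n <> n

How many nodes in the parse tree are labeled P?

[E [T [F [P [A n]] . [F [P [A n]]]]] :: [E [T [F [P [A n]]]] <> [E [T [F [P [A n]]]]]]]

4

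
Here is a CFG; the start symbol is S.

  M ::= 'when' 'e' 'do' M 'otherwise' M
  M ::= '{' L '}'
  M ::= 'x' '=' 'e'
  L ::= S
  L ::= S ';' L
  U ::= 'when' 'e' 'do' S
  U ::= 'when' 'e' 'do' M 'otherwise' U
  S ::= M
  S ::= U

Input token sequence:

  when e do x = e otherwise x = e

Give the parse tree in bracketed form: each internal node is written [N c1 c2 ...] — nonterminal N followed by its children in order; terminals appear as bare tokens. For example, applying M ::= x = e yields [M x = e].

S
M
when e do M otherwise M
when e do x = e otherwise M
when e do x = e otherwise x = e

[S [M when e do [M x = e] otherwise [M x = e]]]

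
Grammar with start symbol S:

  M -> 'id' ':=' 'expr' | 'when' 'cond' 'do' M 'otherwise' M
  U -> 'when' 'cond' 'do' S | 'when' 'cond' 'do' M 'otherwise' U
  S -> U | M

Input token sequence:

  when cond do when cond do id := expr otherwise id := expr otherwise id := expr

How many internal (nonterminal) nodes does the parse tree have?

6

[S [M when cond do [M when cond do [M id := expr] otherwise [M id := expr]] otherwise [M id := expr]]]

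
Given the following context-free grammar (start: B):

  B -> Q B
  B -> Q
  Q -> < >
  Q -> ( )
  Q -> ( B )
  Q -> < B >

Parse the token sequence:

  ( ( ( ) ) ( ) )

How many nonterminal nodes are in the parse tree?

[B [Q ( [B [Q ( [B [Q ( )]] )] [B [Q ( )]]] )]]

8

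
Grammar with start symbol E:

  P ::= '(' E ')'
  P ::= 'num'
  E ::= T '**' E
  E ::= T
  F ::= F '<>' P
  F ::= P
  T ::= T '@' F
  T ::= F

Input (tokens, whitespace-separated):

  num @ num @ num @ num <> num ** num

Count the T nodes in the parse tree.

[E [T [T [T [T [F [P num]]] @ [F [P num]]] @ [F [P num]]] @ [F [F [P num]] <> [P num]]] ** [E [T [F [P num]]]]]

5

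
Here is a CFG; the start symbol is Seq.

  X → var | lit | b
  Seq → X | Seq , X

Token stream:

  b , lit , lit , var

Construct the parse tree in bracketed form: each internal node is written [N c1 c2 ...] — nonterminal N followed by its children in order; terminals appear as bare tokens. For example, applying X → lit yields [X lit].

Seq
Seq , X
Seq , X , X
Seq , X , X , X
X , X , X , X
b , X , X , X
b , lit , X , X
b , lit , lit , X
b , lit , lit , var

[Seq [Seq [Seq [Seq [X b]] , [X lit]] , [X lit]] , [X var]]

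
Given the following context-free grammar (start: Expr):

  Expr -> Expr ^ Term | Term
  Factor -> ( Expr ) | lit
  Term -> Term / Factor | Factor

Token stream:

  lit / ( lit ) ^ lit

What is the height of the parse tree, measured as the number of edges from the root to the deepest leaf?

[Expr [Expr [Term [Term [Factor lit]] / [Factor ( [Expr [Term [Factor lit]]] )]]] ^ [Term [Factor lit]]]

7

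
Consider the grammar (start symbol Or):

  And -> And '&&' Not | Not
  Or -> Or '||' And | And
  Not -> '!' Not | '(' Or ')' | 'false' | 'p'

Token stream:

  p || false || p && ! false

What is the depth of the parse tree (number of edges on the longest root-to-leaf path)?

[Or [Or [Or [And [Not p]]] || [And [Not false]]] || [And [And [Not p]] && [Not ! [Not false]]]]

5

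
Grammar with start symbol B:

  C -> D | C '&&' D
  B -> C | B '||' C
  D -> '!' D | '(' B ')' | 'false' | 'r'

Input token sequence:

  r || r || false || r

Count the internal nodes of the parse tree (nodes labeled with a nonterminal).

12

[B [B [B [B [C [D r]]] || [C [D r]]] || [C [D false]]] || [C [D r]]]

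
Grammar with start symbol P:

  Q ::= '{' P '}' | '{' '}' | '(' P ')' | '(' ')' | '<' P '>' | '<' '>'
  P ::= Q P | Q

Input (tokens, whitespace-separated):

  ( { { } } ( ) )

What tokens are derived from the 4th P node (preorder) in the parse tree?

[P [Q ( [P [Q { [P [Q { }]] }] [P [Q ( )]]] )]]

( )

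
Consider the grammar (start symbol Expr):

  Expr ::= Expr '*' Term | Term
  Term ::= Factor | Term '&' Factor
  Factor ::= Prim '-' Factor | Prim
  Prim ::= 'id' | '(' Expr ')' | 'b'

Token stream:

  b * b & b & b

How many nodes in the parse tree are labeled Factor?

4

[Expr [Expr [Term [Factor [Prim b]]]] * [Term [Term [Term [Factor [Prim b]]] & [Factor [Prim b]]] & [Factor [Prim b]]]]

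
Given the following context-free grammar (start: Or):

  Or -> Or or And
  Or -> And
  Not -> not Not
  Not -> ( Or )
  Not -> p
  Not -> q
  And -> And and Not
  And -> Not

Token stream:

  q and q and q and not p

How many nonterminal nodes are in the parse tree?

10

[Or [And [And [And [And [Not q]] and [Not q]] and [Not q]] and [Not not [Not p]]]]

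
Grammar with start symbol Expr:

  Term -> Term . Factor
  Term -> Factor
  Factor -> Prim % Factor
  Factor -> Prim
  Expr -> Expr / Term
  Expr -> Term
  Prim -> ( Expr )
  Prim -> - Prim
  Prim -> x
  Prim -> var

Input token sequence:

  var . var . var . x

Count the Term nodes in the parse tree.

[Expr [Term [Term [Term [Term [Factor [Prim var]]] . [Factor [Prim var]]] . [Factor [Prim var]]] . [Factor [Prim x]]]]

4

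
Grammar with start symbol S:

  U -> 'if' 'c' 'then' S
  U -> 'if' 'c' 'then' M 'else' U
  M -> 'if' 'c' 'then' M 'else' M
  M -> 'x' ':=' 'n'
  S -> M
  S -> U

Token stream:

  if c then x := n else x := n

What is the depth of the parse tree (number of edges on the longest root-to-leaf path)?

3

[S [M if c then [M x := n] else [M x := n]]]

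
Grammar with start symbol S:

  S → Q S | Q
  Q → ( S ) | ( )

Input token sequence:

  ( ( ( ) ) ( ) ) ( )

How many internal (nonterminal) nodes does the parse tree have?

[S [Q ( [S [Q ( [S [Q ( )]] )] [S [Q ( )]]] )] [S [Q ( )]]]

10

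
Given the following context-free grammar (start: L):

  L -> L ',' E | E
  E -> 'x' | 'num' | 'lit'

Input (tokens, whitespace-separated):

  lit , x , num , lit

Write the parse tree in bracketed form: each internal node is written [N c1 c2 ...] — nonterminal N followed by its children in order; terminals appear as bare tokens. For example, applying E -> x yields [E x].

L
L , E
L , E , E
L , E , E , E
E , E , E , E
lit , E , E , E
lit , x , E , E
lit , x , num , E
lit , x , num , lit

[L [L [L [L [E lit]] , [E x]] , [E num]] , [E lit]]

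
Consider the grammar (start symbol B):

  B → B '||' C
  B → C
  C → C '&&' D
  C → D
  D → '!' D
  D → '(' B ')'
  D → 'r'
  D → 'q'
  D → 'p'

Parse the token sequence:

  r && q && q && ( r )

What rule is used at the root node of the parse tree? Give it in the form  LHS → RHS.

[B [C [C [C [C [D r]] && [D q]] && [D q]] && [D ( [B [C [D r]]] )]]]

B → C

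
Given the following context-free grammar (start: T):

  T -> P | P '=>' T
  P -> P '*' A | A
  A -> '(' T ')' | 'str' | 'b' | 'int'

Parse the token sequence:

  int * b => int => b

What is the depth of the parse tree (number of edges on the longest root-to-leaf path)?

[T [P [P [A int]] * [A b]] => [T [P [A int]] => [T [P [A b]]]]]

5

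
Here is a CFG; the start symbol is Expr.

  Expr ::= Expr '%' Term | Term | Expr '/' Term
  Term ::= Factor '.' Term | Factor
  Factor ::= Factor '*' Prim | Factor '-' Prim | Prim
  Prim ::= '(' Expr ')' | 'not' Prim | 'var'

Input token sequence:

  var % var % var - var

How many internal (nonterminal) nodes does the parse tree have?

[Expr [Expr [Expr [Term [Factor [Prim var]]]] % [Term [Factor [Prim var]]]] % [Term [Factor [Factor [Prim var]] - [Prim var]]]]

14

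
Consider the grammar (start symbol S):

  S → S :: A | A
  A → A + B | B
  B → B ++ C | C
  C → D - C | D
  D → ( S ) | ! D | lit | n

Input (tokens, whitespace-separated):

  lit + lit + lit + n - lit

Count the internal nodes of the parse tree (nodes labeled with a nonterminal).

[S [A [A [A [A [B [C [D lit]]]] + [B [C [D lit]]]] + [B [C [D lit]]]] + [B [C [D n] - [C [D lit]]]]]]

19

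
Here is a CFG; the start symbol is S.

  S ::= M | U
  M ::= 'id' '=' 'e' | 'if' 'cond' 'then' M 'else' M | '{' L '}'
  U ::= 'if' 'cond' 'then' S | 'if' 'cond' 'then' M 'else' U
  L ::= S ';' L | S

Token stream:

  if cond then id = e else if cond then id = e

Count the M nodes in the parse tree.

[S [U if cond then [M id = e] else [U if cond then [S [M id = e]]]]]

2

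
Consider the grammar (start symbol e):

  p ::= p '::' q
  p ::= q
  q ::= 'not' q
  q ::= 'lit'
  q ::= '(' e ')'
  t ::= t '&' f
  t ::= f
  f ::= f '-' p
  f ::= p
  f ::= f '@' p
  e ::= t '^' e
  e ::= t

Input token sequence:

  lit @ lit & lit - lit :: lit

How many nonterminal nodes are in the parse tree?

[e [t [t [f [f [p [q lit]]] @ [p [q lit]]]] & [f [f [p [q lit]]] - [p [p [q lit]] :: [q lit]]]]]

17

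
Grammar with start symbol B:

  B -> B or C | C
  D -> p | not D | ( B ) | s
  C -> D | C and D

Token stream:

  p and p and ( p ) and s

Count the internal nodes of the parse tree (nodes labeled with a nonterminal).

[B [C [C [C [C [D p]] and [D p]] and [D ( [B [C [D p]]] )]] and [D s]]]

12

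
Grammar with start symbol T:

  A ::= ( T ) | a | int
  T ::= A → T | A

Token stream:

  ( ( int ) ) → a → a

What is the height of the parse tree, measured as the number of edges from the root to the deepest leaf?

6

[T [A ( [T [A ( [T [A int]] )]] )] → [T [A a] → [T [A a]]]]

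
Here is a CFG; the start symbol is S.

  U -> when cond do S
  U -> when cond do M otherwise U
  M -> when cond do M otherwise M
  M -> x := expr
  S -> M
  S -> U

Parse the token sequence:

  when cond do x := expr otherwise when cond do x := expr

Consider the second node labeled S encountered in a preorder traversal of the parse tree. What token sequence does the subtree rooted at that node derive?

x := expr

[S [U when cond do [M x := expr] otherwise [U when cond do [S [M x := expr]]]]]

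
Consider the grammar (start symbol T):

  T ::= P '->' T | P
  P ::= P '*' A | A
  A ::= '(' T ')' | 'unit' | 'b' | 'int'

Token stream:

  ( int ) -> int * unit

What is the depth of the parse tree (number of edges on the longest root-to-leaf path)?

6

[T [P [A ( [T [P [A int]]] )]] -> [T [P [P [A int]] * [A unit]]]]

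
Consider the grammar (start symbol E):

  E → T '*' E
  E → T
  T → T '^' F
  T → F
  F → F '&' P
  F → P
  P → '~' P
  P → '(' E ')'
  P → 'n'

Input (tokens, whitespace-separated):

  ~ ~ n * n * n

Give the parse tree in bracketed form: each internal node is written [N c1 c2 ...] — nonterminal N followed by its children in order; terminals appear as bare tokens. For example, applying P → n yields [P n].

E
T * E
F * E
P * E
~ P * E
~ ~ P * E
~ ~ n * E
~ ~ n * T * E
~ ~ n * F * E
~ ~ n * P * E
~ ~ n * n * E
~ ~ n * n * T
~ ~ n * n * F
~ ~ n * n * P
~ ~ n * n * n

[E [T [F [P ~ [P ~ [P n]]]]] * [E [T [F [P n]]] * [E [T [F [P n]]]]]]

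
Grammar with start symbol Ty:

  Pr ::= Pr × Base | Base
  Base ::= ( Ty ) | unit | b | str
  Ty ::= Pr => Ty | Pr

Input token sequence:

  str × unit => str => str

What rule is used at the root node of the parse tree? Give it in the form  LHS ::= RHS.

[Ty [Pr [Pr [Base str]] × [Base unit]] => [Ty [Pr [Base str]] => [Ty [Pr [Base str]]]]]

Ty ::= Pr => Ty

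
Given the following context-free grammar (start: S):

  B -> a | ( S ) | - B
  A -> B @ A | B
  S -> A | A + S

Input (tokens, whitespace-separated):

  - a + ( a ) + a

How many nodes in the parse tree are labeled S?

[S [A [B - [B a]]] + [S [A [B ( [S [A [B a]]] )]] + [S [A [B a]]]]]

4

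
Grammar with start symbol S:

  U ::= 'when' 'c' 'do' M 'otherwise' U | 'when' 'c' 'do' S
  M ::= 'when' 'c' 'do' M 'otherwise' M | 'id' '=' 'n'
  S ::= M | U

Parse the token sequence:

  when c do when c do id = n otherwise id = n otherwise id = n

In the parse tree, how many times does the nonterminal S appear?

1

[S [M when c do [M when c do [M id = n] otherwise [M id = n]] otherwise [M id = n]]]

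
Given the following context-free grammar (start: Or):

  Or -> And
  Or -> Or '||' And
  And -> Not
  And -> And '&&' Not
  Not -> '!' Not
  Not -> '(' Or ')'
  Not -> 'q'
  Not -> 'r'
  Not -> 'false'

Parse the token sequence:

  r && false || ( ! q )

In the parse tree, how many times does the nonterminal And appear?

[Or [Or [And [And [Not r]] && [Not false]]] || [And [Not ( [Or [And [Not ! [Not q]]]] )]]]

4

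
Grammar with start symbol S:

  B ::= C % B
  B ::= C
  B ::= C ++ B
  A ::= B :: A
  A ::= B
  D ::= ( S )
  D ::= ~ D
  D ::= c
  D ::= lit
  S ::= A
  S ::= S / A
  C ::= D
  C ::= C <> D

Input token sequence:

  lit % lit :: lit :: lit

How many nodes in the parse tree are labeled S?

1

[S [A [B [C [D lit]] % [B [C [D lit]]]] :: [A [B [C [D lit]]] :: [A [B [C [D lit]]]]]]]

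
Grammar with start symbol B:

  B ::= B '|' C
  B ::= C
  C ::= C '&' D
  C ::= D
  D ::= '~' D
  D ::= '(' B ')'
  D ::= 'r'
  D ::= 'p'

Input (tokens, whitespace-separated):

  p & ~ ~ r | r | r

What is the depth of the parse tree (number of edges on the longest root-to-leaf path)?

7

[B [B [B [C [C [D p]] & [D ~ [D ~ [D r]]]]] | [C [D r]]] | [C [D r]]]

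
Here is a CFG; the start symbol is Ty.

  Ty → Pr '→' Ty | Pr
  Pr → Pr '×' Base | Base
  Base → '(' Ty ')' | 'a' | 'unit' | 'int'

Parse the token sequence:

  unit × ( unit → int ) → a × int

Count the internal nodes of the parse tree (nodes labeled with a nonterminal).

16

[Ty [Pr [Pr [Base unit]] × [Base ( [Ty [Pr [Base unit]] → [Ty [Pr [Base int]]]] )]] → [Ty [Pr [Pr [Base a]] × [Base int]]]]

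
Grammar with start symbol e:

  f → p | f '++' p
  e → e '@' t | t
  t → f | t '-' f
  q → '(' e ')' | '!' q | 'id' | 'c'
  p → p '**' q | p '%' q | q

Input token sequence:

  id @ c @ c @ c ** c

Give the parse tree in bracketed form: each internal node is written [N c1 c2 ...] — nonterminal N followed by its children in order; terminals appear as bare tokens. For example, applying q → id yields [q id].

[e [e [e [e [t [f [p [q id]]]]] @ [t [f [p [q c]]]]] @ [t [f [p [q c]]]]] @ [t [f [p [p [q c]] ** [q c]]]]]

e
e @ t
e @ t @ t
e @ t @ t @ t
t @ t @ t @ t
f @ t @ t @ t
p @ t @ t @ t
q @ t @ t @ t
id @ t @ t @ t
id @ f @ t @ t
id @ p @ t @ t
id @ q @ t @ t
id @ c @ t @ t
id @ c @ f @ t
id @ c @ p @ t
id @ c @ q @ t
id @ c @ c @ t
id @ c @ c @ f
id @ c @ c @ p
id @ c @ c @ p ** q
id @ c @ c @ q ** q
id @ c @ c @ c ** q
id @ c @ c @ c ** c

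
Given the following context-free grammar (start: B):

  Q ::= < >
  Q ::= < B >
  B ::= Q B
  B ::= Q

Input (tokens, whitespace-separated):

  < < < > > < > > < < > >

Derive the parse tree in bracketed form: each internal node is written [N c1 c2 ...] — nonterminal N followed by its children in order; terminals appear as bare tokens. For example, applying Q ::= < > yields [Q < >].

[B [Q < [B [Q < [B [Q < >]] >] [B [Q < >]]] >] [B [Q < [B [Q < >]] >]]]

B
Q B
< B > B
< Q B > B
< < B > B > B
< < Q > B > B
< < < > > B > B
< < < > > Q > B
< < < > > < > > B
< < < > > < > > Q
< < < > > < > > < B >
< < < > > < > > < Q >
< < < > > < > > < < > >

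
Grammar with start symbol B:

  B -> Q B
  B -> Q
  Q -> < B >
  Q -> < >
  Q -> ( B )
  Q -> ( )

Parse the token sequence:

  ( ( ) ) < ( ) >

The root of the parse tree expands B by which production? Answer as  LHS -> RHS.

B -> Q B

[B [Q ( [B [Q ( )]] )] [B [Q < [B [Q ( )]] >]]]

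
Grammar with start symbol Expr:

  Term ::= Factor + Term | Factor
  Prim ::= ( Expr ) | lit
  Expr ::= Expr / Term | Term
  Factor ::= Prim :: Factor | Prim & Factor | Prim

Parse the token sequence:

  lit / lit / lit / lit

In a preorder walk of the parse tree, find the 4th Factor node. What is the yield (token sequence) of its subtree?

[Expr [Expr [Expr [Expr [Term [Factor [Prim lit]]]] / [Term [Factor [Prim lit]]]] / [Term [Factor [Prim lit]]]] / [Term [Factor [Prim lit]]]]

lit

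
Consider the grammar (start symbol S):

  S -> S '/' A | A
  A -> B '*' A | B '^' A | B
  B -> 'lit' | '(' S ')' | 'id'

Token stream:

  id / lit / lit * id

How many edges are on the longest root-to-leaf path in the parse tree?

[S [S [S [A [B id]]] / [A [B lit]]] / [A [B lit] * [A [B id]]]]

5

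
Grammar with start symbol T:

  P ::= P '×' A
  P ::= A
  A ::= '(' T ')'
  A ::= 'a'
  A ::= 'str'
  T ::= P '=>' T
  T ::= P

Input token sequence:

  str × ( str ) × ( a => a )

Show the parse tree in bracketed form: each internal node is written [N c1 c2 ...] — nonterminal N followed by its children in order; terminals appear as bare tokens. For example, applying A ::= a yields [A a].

T
P
P × A
P × A × A
A × A × A
str × A × A
str × ( T ) × A
str × ( P ) × A
str × ( A ) × A
str × ( str ) × A
str × ( str ) × ( T )
str × ( str ) × ( P => T )
str × ( str ) × ( A => T )
str × ( str ) × ( a => T )
str × ( str ) × ( a => P )
str × ( str ) × ( a => A )
str × ( str ) × ( a => a )

[T [P [P [P [A str]] × [A ( [T [P [A str]]] )]] × [A ( [T [P [A a]] => [T [P [A a]]]] )]]]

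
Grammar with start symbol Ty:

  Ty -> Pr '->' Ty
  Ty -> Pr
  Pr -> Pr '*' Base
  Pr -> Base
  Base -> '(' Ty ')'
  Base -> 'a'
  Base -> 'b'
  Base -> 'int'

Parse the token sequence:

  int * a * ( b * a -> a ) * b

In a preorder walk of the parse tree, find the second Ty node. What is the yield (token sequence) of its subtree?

[Ty [Pr [Pr [Pr [Pr [Base int]] * [Base a]] * [Base ( [Ty [Pr [Pr [Base b]] * [Base a]] -> [Ty [Pr [Base a]]]] )]] * [Base b]]]

b * a -> a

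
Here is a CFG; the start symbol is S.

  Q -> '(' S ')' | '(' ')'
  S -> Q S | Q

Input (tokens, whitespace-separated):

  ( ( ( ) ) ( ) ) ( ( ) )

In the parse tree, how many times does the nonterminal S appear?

[S [Q ( [S [Q ( [S [Q ( )]] )] [S [Q ( )]]] )] [S [Q ( [S [Q ( )]] )]]]

6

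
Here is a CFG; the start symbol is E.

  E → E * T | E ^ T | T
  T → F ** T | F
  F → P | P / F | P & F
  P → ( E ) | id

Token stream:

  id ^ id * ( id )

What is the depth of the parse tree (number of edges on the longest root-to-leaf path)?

[E [E [E [T [F [P id]]]] ^ [T [F [P id]]]] * [T [F [P ( [E [T [F [P id]]]] )]]]]

8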